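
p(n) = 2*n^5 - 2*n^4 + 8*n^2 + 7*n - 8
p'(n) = 10*n^4 - 8*n^3 + 16*n + 7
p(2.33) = 130.14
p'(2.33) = 237.81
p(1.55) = 28.42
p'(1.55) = 59.73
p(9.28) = 123561.14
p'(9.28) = 67925.84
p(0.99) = 6.75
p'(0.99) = 24.68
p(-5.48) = -11493.77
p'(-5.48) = 10254.10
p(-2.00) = -86.00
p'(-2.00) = 199.00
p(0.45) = -3.28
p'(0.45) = 13.88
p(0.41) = -3.82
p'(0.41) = 13.29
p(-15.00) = -1618313.00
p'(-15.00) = 533017.00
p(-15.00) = -1618313.00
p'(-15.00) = 533017.00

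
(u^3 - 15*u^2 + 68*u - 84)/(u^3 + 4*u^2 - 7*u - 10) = (u^2 - 13*u + 42)/(u^2 + 6*u + 5)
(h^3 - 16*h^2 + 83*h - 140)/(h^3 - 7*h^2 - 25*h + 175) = (h - 4)/(h + 5)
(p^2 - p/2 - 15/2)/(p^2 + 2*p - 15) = (p + 5/2)/(p + 5)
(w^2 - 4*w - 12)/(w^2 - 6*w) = (w + 2)/w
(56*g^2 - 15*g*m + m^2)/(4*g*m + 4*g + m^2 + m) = (56*g^2 - 15*g*m + m^2)/(4*g*m + 4*g + m^2 + m)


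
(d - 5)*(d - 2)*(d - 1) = d^3 - 8*d^2 + 17*d - 10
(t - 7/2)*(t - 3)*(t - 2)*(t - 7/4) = t^4 - 41*t^3/4 + 307*t^2/8 - 497*t/8 + 147/4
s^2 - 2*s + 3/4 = (s - 3/2)*(s - 1/2)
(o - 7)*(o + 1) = o^2 - 6*o - 7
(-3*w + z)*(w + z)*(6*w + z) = -18*w^3 - 15*w^2*z + 4*w*z^2 + z^3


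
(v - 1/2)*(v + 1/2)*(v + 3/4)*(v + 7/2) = v^4 + 17*v^3/4 + 19*v^2/8 - 17*v/16 - 21/32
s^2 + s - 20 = (s - 4)*(s + 5)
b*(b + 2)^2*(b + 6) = b^4 + 10*b^3 + 28*b^2 + 24*b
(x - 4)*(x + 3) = x^2 - x - 12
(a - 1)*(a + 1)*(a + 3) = a^3 + 3*a^2 - a - 3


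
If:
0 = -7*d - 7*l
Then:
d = -l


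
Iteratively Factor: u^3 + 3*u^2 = (u + 3)*(u^2) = u*(u + 3)*(u)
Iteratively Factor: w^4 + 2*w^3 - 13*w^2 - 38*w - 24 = (w + 3)*(w^3 - w^2 - 10*w - 8) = (w + 1)*(w + 3)*(w^2 - 2*w - 8) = (w - 4)*(w + 1)*(w + 3)*(w + 2)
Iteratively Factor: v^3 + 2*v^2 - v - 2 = (v + 2)*(v^2 - 1) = (v + 1)*(v + 2)*(v - 1)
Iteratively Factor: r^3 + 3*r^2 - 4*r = (r + 4)*(r^2 - r) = r*(r + 4)*(r - 1)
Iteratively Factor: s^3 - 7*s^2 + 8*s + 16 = (s - 4)*(s^2 - 3*s - 4) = (s - 4)^2*(s + 1)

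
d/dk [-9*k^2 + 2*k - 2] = 2 - 18*k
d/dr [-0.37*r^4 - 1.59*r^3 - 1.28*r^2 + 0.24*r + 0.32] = -1.48*r^3 - 4.77*r^2 - 2.56*r + 0.24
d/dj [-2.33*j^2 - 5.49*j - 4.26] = -4.66*j - 5.49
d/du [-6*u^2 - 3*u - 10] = -12*u - 3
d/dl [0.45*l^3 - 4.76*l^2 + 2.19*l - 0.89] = 1.35*l^2 - 9.52*l + 2.19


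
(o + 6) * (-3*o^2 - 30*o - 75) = -3*o^3 - 48*o^2 - 255*o - 450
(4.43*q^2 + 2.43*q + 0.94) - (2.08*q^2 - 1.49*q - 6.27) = 2.35*q^2 + 3.92*q + 7.21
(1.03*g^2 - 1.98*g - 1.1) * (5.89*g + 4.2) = 6.0667*g^3 - 7.3362*g^2 - 14.795*g - 4.62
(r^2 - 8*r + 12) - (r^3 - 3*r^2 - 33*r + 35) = -r^3 + 4*r^2 + 25*r - 23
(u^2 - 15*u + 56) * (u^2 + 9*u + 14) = u^4 - 6*u^3 - 65*u^2 + 294*u + 784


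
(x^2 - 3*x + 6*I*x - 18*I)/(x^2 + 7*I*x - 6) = (x - 3)/(x + I)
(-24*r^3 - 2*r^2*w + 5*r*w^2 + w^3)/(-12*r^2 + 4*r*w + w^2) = (12*r^2 + 7*r*w + w^2)/(6*r + w)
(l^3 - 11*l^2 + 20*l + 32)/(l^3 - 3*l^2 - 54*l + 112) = (l^2 - 3*l - 4)/(l^2 + 5*l - 14)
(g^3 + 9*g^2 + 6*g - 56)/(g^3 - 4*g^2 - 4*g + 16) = (g^2 + 11*g + 28)/(g^2 - 2*g - 8)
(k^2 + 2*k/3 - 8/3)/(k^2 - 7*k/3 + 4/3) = (k + 2)/(k - 1)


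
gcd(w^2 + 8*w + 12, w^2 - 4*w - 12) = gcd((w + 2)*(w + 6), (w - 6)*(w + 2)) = w + 2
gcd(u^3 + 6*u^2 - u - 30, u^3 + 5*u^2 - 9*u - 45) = u^2 + 8*u + 15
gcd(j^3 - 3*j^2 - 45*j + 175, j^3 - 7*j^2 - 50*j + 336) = j + 7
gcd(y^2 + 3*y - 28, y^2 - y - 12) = y - 4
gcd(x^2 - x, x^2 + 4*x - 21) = 1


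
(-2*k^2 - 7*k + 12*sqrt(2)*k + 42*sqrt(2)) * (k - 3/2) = -2*k^3 - 4*k^2 + 12*sqrt(2)*k^2 + 21*k/2 + 24*sqrt(2)*k - 63*sqrt(2)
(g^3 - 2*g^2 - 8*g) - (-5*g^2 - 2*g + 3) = g^3 + 3*g^2 - 6*g - 3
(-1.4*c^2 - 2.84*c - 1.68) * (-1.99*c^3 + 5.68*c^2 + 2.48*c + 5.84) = 2.786*c^5 - 2.3004*c^4 - 16.26*c^3 - 24.7616*c^2 - 20.752*c - 9.8112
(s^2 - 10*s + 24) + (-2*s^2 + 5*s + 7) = -s^2 - 5*s + 31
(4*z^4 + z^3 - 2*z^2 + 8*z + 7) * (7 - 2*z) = -8*z^5 + 26*z^4 + 11*z^3 - 30*z^2 + 42*z + 49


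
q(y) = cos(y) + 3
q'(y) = -sin(y)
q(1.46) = 3.11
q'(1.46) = -0.99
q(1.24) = 3.32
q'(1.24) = -0.95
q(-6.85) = 3.84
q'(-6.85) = 0.54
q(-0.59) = 3.83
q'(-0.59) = 0.56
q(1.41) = 3.16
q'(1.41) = -0.99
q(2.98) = 2.01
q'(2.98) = -0.16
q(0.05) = 4.00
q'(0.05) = -0.05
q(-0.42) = 3.91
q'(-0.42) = 0.41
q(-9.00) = 2.09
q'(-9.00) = 0.41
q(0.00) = 4.00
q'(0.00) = 0.00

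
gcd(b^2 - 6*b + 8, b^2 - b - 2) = b - 2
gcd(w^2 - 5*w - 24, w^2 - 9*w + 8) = w - 8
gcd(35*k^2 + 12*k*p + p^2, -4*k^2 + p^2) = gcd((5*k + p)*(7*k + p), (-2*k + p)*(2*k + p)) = 1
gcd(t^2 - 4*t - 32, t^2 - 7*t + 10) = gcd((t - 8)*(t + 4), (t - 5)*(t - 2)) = 1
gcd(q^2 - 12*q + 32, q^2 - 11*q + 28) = q - 4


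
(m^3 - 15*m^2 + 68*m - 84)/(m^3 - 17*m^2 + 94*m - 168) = (m - 2)/(m - 4)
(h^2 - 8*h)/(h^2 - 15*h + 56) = h/(h - 7)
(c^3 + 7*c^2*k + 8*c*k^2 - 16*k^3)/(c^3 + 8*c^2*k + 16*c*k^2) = (c - k)/c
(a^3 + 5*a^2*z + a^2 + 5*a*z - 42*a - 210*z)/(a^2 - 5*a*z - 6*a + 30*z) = (-a^2 - 5*a*z - 7*a - 35*z)/(-a + 5*z)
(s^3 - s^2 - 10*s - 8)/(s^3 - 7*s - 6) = (s - 4)/(s - 3)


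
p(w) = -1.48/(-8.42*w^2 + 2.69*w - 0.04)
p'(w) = -1.48*(16.84*w - 2.69)/(-8.42*w^2 + 2.69*w - 0.04)^2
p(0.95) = 0.29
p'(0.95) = -0.76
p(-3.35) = 0.01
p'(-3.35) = 0.01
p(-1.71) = 0.05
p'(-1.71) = 0.05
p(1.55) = 0.09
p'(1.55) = -0.13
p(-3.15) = 0.02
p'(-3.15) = 0.01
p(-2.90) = 0.02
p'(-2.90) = 0.01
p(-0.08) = 4.79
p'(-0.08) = 62.54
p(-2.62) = 0.02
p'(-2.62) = 0.02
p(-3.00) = 0.02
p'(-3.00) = 0.01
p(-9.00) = 0.00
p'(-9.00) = 0.00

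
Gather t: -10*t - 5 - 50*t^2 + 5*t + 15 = -50*t^2 - 5*t + 10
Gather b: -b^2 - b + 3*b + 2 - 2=-b^2 + 2*b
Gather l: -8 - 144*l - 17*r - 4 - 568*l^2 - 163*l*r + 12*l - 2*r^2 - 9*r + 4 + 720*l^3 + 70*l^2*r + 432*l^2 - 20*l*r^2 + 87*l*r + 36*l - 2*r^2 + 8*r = 720*l^3 + l^2*(70*r - 136) + l*(-20*r^2 - 76*r - 96) - 4*r^2 - 18*r - 8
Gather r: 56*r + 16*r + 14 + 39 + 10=72*r + 63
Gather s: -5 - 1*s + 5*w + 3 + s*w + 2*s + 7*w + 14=s*(w + 1) + 12*w + 12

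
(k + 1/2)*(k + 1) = k^2 + 3*k/2 + 1/2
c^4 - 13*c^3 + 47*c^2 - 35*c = c*(c - 7)*(c - 5)*(c - 1)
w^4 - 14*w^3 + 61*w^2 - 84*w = w*(w - 7)*(w - 4)*(w - 3)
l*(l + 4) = l^2 + 4*l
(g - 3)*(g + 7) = g^2 + 4*g - 21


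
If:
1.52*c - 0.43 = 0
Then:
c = 0.28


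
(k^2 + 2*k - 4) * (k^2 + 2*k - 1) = k^4 + 4*k^3 - k^2 - 10*k + 4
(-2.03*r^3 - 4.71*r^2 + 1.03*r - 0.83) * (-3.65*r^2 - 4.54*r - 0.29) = 7.4095*r^5 + 26.4077*r^4 + 18.2126*r^3 - 0.280800000000001*r^2 + 3.4695*r + 0.2407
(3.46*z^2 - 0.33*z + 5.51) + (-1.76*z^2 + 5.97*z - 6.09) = 1.7*z^2 + 5.64*z - 0.58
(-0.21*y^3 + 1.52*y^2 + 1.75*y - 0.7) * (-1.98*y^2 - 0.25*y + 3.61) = 0.4158*y^5 - 2.9571*y^4 - 4.6031*y^3 + 6.4357*y^2 + 6.4925*y - 2.527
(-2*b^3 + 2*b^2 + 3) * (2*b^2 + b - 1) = -4*b^5 + 2*b^4 + 4*b^3 + 4*b^2 + 3*b - 3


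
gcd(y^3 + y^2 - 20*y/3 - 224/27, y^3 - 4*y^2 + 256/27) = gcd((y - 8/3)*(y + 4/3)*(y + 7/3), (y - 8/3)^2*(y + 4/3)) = y^2 - 4*y/3 - 32/9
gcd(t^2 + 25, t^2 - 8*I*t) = 1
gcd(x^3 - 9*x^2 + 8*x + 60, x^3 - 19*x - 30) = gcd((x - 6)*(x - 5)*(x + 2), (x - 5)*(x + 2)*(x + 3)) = x^2 - 3*x - 10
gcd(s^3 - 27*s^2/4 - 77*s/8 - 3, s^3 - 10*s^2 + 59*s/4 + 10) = s^2 - 15*s/2 - 4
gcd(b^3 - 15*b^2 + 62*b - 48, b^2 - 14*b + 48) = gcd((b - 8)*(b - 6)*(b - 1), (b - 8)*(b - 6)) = b^2 - 14*b + 48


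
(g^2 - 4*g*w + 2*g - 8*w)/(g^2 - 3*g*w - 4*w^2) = (g + 2)/(g + w)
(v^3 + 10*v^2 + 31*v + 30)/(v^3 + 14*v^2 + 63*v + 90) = (v + 2)/(v + 6)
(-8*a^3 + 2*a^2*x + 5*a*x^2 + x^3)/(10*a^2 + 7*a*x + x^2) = (-4*a^2 + 3*a*x + x^2)/(5*a + x)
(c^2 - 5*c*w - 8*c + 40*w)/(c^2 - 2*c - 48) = (c - 5*w)/(c + 6)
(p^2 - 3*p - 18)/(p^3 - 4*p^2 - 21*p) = (p - 6)/(p*(p - 7))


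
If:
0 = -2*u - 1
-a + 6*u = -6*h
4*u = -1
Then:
No Solution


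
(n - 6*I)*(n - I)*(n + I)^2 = n^4 - 5*I*n^3 + 7*n^2 - 5*I*n + 6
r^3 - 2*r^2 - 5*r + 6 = (r - 3)*(r - 1)*(r + 2)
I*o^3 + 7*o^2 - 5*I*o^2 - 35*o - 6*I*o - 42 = (o - 6)*(o - 7*I)*(I*o + I)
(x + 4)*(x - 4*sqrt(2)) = x^2 - 4*sqrt(2)*x + 4*x - 16*sqrt(2)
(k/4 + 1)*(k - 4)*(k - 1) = k^3/4 - k^2/4 - 4*k + 4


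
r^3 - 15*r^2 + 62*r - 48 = (r - 8)*(r - 6)*(r - 1)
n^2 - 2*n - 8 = (n - 4)*(n + 2)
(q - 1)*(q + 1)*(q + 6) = q^3 + 6*q^2 - q - 6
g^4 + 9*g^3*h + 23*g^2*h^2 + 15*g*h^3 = g*(g + h)*(g + 3*h)*(g + 5*h)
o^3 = o^3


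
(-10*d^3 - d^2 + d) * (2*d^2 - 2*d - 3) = -20*d^5 + 18*d^4 + 34*d^3 + d^2 - 3*d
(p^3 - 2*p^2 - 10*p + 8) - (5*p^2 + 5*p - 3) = p^3 - 7*p^2 - 15*p + 11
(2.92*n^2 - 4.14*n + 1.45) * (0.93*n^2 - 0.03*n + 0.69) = 2.7156*n^4 - 3.9378*n^3 + 3.4875*n^2 - 2.9001*n + 1.0005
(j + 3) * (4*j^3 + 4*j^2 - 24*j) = 4*j^4 + 16*j^3 - 12*j^2 - 72*j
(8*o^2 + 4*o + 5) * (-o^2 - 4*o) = -8*o^4 - 36*o^3 - 21*o^2 - 20*o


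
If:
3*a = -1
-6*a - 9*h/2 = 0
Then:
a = -1/3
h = 4/9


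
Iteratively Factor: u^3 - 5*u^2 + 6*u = (u)*(u^2 - 5*u + 6) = u*(u - 3)*(u - 2)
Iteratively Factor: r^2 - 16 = (r + 4)*(r - 4)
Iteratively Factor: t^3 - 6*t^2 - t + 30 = (t - 3)*(t^2 - 3*t - 10) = (t - 3)*(t + 2)*(t - 5)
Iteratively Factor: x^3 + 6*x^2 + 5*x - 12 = (x + 3)*(x^2 + 3*x - 4) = (x + 3)*(x + 4)*(x - 1)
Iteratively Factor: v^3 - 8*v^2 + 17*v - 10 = (v - 1)*(v^2 - 7*v + 10) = (v - 5)*(v - 1)*(v - 2)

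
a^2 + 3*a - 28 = (a - 4)*(a + 7)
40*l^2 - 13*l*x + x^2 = (-8*l + x)*(-5*l + x)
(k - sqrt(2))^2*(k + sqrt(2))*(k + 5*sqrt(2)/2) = k^4 + 3*sqrt(2)*k^3/2 - 7*k^2 - 3*sqrt(2)*k + 10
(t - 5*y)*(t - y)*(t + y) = t^3 - 5*t^2*y - t*y^2 + 5*y^3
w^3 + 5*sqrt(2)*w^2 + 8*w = w*(w + sqrt(2))*(w + 4*sqrt(2))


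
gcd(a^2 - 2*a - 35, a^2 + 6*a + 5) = a + 5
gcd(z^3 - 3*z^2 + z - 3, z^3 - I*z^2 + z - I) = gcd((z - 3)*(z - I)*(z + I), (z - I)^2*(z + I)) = z^2 + 1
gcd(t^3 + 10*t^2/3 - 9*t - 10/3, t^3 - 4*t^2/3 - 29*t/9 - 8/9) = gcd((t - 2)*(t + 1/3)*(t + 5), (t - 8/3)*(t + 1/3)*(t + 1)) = t + 1/3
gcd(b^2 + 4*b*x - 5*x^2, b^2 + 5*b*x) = b + 5*x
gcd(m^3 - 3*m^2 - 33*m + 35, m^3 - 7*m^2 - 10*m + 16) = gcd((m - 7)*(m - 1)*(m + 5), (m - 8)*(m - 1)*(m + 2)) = m - 1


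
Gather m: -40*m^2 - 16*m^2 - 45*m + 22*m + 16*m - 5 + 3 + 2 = -56*m^2 - 7*m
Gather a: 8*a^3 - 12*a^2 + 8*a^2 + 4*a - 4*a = 8*a^3 - 4*a^2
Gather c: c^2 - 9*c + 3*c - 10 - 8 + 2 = c^2 - 6*c - 16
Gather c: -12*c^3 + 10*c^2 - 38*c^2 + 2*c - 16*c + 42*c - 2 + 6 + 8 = -12*c^3 - 28*c^2 + 28*c + 12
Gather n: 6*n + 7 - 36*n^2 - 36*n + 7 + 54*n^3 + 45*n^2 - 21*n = 54*n^3 + 9*n^2 - 51*n + 14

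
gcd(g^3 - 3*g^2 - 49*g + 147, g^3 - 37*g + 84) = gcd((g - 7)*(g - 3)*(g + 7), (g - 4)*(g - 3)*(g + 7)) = g^2 + 4*g - 21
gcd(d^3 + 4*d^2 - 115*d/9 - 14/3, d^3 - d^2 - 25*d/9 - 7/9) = d^2 - 2*d - 7/9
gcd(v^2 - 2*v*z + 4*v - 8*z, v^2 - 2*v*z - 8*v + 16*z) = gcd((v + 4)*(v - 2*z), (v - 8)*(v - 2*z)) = -v + 2*z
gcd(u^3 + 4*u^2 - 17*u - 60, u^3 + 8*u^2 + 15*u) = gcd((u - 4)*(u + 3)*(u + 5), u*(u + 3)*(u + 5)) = u^2 + 8*u + 15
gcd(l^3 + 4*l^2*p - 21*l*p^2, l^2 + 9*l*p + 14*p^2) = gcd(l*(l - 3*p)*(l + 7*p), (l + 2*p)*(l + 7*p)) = l + 7*p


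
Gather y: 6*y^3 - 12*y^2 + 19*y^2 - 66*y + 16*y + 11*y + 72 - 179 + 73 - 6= 6*y^3 + 7*y^2 - 39*y - 40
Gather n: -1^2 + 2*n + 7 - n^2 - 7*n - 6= -n^2 - 5*n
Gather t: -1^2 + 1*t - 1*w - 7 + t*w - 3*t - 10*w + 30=t*(w - 2) - 11*w + 22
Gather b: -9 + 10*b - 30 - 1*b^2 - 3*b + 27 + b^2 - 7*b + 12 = 0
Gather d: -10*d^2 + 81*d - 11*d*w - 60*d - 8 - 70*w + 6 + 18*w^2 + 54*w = -10*d^2 + d*(21 - 11*w) + 18*w^2 - 16*w - 2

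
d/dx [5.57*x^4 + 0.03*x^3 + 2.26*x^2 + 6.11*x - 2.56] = 22.28*x^3 + 0.09*x^2 + 4.52*x + 6.11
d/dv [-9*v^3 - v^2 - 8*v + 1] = -27*v^2 - 2*v - 8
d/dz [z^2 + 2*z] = 2*z + 2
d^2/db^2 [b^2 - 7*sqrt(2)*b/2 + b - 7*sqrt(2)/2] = 2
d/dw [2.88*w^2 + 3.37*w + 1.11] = 5.76*w + 3.37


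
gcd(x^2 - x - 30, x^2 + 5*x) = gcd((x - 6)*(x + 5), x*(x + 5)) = x + 5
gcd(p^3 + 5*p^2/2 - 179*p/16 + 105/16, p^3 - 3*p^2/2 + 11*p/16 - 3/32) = p - 3/4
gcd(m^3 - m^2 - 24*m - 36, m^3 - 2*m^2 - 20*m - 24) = m^2 - 4*m - 12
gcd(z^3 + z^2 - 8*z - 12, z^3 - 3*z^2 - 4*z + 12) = z^2 - z - 6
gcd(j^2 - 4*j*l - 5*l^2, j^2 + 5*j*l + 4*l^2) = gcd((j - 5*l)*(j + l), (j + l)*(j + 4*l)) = j + l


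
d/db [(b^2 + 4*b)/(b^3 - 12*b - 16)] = (-b^3 - 6*b^2 - 32)/(b^5 - 2*b^4 - 20*b^3 + 8*b^2 + 128*b + 128)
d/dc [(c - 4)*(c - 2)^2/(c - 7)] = (c - 2)*((c - 7)*(3*c - 10) - (c - 4)*(c - 2))/(c - 7)^2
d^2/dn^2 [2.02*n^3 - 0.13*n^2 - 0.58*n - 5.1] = 12.12*n - 0.26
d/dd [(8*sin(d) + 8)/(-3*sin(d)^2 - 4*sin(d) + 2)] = 24*(sin(d)^2 + 2*sin(d) + 2)*cos(d)/(3*sin(d)^2 + 4*sin(d) - 2)^2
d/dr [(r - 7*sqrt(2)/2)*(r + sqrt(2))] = 2*r - 5*sqrt(2)/2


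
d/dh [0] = 0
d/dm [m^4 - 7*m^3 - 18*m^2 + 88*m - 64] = 4*m^3 - 21*m^2 - 36*m + 88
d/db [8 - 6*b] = -6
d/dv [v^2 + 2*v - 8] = 2*v + 2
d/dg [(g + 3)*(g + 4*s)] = 2*g + 4*s + 3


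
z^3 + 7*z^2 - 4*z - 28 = (z - 2)*(z + 2)*(z + 7)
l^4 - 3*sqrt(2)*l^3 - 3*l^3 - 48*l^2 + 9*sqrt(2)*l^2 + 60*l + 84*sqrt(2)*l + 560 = (l - 7)*(l + 4)*(l - 5*sqrt(2))*(l + 2*sqrt(2))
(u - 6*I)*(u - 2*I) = u^2 - 8*I*u - 12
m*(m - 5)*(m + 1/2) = m^3 - 9*m^2/2 - 5*m/2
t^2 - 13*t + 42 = (t - 7)*(t - 6)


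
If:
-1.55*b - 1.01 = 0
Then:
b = -0.65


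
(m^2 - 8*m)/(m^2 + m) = (m - 8)/(m + 1)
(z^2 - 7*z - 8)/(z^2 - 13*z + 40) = (z + 1)/(z - 5)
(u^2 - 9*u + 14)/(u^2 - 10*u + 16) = (u - 7)/(u - 8)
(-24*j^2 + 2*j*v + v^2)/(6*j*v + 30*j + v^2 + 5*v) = (-4*j + v)/(v + 5)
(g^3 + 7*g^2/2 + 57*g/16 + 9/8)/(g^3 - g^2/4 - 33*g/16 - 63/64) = 4*(g + 2)/(4*g - 7)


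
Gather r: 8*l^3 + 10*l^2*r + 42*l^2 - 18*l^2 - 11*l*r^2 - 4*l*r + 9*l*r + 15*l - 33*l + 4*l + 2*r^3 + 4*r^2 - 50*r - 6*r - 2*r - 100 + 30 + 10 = 8*l^3 + 24*l^2 - 14*l + 2*r^3 + r^2*(4 - 11*l) + r*(10*l^2 + 5*l - 58) - 60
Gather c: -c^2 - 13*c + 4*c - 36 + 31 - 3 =-c^2 - 9*c - 8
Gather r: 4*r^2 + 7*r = 4*r^2 + 7*r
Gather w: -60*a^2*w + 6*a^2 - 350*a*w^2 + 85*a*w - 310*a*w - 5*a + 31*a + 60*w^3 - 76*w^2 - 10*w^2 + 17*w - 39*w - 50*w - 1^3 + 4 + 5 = 6*a^2 + 26*a + 60*w^3 + w^2*(-350*a - 86) + w*(-60*a^2 - 225*a - 72) + 8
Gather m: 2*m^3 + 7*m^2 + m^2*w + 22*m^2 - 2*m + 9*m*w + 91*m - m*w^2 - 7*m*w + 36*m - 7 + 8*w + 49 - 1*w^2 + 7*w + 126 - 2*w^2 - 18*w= 2*m^3 + m^2*(w + 29) + m*(-w^2 + 2*w + 125) - 3*w^2 - 3*w + 168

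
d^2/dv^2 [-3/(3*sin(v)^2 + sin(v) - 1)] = 3*(36*sin(v)^4 + 9*sin(v)^3 - 41*sin(v)^2 - 17*sin(v) - 8)/(3*sin(v)^2 + sin(v) - 1)^3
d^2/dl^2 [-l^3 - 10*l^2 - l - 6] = -6*l - 20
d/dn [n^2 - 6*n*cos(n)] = 6*n*sin(n) + 2*n - 6*cos(n)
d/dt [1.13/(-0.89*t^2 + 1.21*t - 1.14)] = (2.0114*t - 1.3673)/(0.89*t^2 - 1.21*t + 1.14)^2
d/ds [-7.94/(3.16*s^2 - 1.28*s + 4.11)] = (50.1808*s - 10.1632)/(3.16*s^2 - 1.28*s + 4.11)^2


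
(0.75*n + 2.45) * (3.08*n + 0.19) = 2.31*n^2 + 7.6885*n + 0.4655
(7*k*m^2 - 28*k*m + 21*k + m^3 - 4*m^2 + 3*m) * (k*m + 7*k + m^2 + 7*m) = 7*k^2*m^3 + 21*k^2*m^2 - 175*k^2*m + 147*k^2 + 8*k*m^4 + 24*k*m^3 - 200*k*m^2 + 168*k*m + m^5 + 3*m^4 - 25*m^3 + 21*m^2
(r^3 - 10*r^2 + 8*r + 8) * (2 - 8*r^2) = -8*r^5 + 80*r^4 - 62*r^3 - 84*r^2 + 16*r + 16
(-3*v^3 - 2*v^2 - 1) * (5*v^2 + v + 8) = -15*v^5 - 13*v^4 - 26*v^3 - 21*v^2 - v - 8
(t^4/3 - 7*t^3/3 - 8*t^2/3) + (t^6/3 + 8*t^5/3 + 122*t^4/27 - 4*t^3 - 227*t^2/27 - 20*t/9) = t^6/3 + 8*t^5/3 + 131*t^4/27 - 19*t^3/3 - 299*t^2/27 - 20*t/9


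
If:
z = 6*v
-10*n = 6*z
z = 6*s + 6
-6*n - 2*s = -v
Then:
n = 36/103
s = -113/103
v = -10/103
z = -60/103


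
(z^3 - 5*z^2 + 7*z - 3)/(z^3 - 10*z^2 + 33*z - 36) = (z^2 - 2*z + 1)/(z^2 - 7*z + 12)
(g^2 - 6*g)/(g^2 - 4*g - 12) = g/(g + 2)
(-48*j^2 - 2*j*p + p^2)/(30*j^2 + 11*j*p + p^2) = (-8*j + p)/(5*j + p)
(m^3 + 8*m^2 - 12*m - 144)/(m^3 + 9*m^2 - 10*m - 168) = (m + 6)/(m + 7)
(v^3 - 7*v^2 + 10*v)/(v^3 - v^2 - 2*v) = (v - 5)/(v + 1)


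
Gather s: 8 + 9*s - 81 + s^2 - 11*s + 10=s^2 - 2*s - 63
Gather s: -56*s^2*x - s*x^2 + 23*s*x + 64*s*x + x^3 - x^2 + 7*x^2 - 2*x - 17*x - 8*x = -56*s^2*x + s*(-x^2 + 87*x) + x^3 + 6*x^2 - 27*x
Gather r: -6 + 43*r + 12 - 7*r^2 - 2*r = -7*r^2 + 41*r + 6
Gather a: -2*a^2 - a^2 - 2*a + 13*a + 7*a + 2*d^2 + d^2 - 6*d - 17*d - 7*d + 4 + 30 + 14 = -3*a^2 + 18*a + 3*d^2 - 30*d + 48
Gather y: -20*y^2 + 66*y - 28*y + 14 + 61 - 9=-20*y^2 + 38*y + 66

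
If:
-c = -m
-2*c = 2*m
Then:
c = 0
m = 0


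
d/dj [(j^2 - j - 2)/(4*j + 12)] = (j^2 + 6*j - 1)/(4*(j^2 + 6*j + 9))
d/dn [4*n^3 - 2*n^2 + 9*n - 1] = 12*n^2 - 4*n + 9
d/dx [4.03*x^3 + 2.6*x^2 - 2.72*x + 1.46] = 12.09*x^2 + 5.2*x - 2.72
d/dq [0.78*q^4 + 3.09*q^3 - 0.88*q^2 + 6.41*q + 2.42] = 3.12*q^3 + 9.27*q^2 - 1.76*q + 6.41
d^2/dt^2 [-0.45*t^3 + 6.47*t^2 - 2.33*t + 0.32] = 12.94 - 2.7*t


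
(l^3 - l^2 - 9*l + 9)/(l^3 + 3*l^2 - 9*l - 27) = (l - 1)/(l + 3)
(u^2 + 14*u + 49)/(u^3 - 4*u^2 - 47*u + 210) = (u + 7)/(u^2 - 11*u + 30)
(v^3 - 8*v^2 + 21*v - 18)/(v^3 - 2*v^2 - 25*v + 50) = (v^2 - 6*v + 9)/(v^2 - 25)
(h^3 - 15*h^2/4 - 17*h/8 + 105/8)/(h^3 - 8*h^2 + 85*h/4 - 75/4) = (4*h + 7)/(2*(2*h - 5))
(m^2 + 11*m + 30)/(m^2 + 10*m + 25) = (m + 6)/(m + 5)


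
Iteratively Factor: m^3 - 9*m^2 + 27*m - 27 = (m - 3)*(m^2 - 6*m + 9) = (m - 3)^2*(m - 3)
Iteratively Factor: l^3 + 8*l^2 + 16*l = (l + 4)*(l^2 + 4*l) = l*(l + 4)*(l + 4)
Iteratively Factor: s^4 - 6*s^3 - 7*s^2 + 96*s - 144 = (s - 3)*(s^3 - 3*s^2 - 16*s + 48) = (s - 4)*(s - 3)*(s^2 + s - 12) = (s - 4)*(s - 3)^2*(s + 4)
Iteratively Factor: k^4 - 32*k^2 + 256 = (k - 4)*(k^3 + 4*k^2 - 16*k - 64) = (k - 4)*(k + 4)*(k^2 - 16) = (k - 4)^2*(k + 4)*(k + 4)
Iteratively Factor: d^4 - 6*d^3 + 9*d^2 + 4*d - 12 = (d + 1)*(d^3 - 7*d^2 + 16*d - 12) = (d - 2)*(d + 1)*(d^2 - 5*d + 6) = (d - 2)^2*(d + 1)*(d - 3)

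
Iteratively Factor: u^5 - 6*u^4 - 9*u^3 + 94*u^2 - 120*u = (u - 2)*(u^4 - 4*u^3 - 17*u^2 + 60*u) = u*(u - 2)*(u^3 - 4*u^2 - 17*u + 60) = u*(u - 3)*(u - 2)*(u^2 - u - 20) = u*(u - 3)*(u - 2)*(u + 4)*(u - 5)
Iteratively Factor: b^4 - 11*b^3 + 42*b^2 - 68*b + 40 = (b - 2)*(b^3 - 9*b^2 + 24*b - 20) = (b - 5)*(b - 2)*(b^2 - 4*b + 4) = (b - 5)*(b - 2)^2*(b - 2)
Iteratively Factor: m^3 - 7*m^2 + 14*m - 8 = (m - 1)*(m^2 - 6*m + 8) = (m - 2)*(m - 1)*(m - 4)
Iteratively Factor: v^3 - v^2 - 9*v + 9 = (v + 3)*(v^2 - 4*v + 3) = (v - 3)*(v + 3)*(v - 1)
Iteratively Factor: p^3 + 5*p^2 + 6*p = (p + 3)*(p^2 + 2*p) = p*(p + 3)*(p + 2)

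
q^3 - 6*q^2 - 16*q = q*(q - 8)*(q + 2)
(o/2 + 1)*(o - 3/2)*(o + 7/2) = o^3/2 + 2*o^2 - 5*o/8 - 21/4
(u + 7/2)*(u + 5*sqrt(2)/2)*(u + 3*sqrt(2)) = u^3 + 7*u^2/2 + 11*sqrt(2)*u^2/2 + 15*u + 77*sqrt(2)*u/4 + 105/2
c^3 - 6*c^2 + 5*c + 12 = (c - 4)*(c - 3)*(c + 1)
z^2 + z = z*(z + 1)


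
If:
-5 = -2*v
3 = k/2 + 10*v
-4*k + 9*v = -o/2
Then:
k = -44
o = -397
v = 5/2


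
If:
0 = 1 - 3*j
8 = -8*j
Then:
No Solution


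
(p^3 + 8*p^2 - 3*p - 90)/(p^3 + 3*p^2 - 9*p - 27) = (p^2 + 11*p + 30)/(p^2 + 6*p + 9)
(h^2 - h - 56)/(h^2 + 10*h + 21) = (h - 8)/(h + 3)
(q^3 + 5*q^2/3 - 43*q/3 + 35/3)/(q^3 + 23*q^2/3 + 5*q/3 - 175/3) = (q - 1)/(q + 5)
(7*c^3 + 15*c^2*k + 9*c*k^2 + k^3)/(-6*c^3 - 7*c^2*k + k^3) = (-7*c^2 - 8*c*k - k^2)/(6*c^2 + c*k - k^2)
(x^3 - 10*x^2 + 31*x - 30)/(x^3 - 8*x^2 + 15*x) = (x - 2)/x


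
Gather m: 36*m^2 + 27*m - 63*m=36*m^2 - 36*m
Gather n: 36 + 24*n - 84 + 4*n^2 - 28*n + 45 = 4*n^2 - 4*n - 3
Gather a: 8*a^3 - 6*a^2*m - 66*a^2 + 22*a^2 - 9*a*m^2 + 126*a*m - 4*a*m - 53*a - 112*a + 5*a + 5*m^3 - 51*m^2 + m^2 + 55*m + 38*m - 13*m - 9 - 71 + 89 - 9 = 8*a^3 + a^2*(-6*m - 44) + a*(-9*m^2 + 122*m - 160) + 5*m^3 - 50*m^2 + 80*m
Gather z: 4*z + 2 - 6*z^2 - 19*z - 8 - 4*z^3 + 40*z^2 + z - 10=-4*z^3 + 34*z^2 - 14*z - 16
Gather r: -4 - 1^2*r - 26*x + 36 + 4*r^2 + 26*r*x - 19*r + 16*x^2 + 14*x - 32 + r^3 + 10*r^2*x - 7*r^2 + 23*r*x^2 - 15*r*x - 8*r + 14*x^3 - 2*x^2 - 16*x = r^3 + r^2*(10*x - 3) + r*(23*x^2 + 11*x - 28) + 14*x^3 + 14*x^2 - 28*x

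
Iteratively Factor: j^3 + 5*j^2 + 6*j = (j + 3)*(j^2 + 2*j) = j*(j + 3)*(j + 2)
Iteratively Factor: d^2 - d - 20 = (d - 5)*(d + 4)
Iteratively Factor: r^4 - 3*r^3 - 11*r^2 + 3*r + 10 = (r + 1)*(r^3 - 4*r^2 - 7*r + 10) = (r - 5)*(r + 1)*(r^2 + r - 2) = (r - 5)*(r - 1)*(r + 1)*(r + 2)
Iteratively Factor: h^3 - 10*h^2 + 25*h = (h - 5)*(h^2 - 5*h) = h*(h - 5)*(h - 5)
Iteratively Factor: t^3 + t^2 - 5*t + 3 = (t + 3)*(t^2 - 2*t + 1) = (t - 1)*(t + 3)*(t - 1)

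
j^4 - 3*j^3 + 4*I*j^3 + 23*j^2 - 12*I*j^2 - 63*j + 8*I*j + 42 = (j - 2)*(j - 1)*(j - 3*I)*(j + 7*I)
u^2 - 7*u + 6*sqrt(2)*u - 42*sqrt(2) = (u - 7)*(u + 6*sqrt(2))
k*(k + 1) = k^2 + k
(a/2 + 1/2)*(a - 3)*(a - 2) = a^3/2 - 2*a^2 + a/2 + 3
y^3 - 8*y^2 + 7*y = y*(y - 7)*(y - 1)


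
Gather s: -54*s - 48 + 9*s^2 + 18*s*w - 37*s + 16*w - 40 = 9*s^2 + s*(18*w - 91) + 16*w - 88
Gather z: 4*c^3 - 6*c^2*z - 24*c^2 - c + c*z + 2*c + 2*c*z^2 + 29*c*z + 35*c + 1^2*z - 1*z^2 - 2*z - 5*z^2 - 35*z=4*c^3 - 24*c^2 + 36*c + z^2*(2*c - 6) + z*(-6*c^2 + 30*c - 36)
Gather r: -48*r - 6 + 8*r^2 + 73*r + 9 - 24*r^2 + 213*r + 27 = -16*r^2 + 238*r + 30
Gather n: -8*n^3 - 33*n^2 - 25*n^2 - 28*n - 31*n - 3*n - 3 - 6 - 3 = -8*n^3 - 58*n^2 - 62*n - 12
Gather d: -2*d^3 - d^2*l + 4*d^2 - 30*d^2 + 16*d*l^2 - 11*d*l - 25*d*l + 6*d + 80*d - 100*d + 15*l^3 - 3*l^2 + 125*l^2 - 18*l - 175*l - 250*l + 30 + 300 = -2*d^3 + d^2*(-l - 26) + d*(16*l^2 - 36*l - 14) + 15*l^3 + 122*l^2 - 443*l + 330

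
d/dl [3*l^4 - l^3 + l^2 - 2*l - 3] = 12*l^3 - 3*l^2 + 2*l - 2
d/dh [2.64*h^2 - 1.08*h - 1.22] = 5.28*h - 1.08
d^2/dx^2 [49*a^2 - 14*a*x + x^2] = 2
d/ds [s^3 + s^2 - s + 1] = 3*s^2 + 2*s - 1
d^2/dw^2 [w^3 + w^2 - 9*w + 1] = 6*w + 2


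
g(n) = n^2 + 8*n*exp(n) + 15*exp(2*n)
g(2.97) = 6170.97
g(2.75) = 4022.08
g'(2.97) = 12023.05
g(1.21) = 202.61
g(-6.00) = 35.88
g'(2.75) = 7815.54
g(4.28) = 80772.05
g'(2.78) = 8287.68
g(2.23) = 1468.20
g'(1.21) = 399.09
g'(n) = 8*n*exp(n) + 2*n + 30*exp(2*n) + 8*exp(n)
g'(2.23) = 2839.39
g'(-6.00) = -12.10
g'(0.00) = 38.00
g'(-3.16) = -7.00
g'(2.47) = 4526.24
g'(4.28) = 159620.43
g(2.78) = 4263.56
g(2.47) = 2336.27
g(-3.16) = 8.94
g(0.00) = 15.00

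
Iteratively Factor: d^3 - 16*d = (d - 4)*(d^2 + 4*d) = (d - 4)*(d + 4)*(d)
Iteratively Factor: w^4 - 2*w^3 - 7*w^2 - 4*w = (w + 1)*(w^3 - 3*w^2 - 4*w) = (w + 1)^2*(w^2 - 4*w) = (w - 4)*(w + 1)^2*(w)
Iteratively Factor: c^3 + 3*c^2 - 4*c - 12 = (c + 3)*(c^2 - 4) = (c + 2)*(c + 3)*(c - 2)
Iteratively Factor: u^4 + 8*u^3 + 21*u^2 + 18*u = (u + 3)*(u^3 + 5*u^2 + 6*u) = (u + 2)*(u + 3)*(u^2 + 3*u) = u*(u + 2)*(u + 3)*(u + 3)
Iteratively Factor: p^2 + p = (p)*(p + 1)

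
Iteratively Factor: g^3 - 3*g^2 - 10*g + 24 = (g - 4)*(g^2 + g - 6) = (g - 4)*(g - 2)*(g + 3)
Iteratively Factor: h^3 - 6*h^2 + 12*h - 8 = (h - 2)*(h^2 - 4*h + 4) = (h - 2)^2*(h - 2)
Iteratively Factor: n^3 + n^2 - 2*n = (n)*(n^2 + n - 2) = n*(n + 2)*(n - 1)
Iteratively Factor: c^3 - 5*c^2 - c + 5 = (c + 1)*(c^2 - 6*c + 5) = (c - 1)*(c + 1)*(c - 5)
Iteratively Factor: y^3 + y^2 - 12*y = (y + 4)*(y^2 - 3*y) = y*(y + 4)*(y - 3)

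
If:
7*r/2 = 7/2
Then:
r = 1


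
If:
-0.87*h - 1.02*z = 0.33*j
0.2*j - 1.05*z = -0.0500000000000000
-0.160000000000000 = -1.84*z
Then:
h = -0.18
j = 0.21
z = 0.09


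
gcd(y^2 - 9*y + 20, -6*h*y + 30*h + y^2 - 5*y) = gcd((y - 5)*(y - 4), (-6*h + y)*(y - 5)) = y - 5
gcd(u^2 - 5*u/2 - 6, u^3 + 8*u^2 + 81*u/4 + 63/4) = u + 3/2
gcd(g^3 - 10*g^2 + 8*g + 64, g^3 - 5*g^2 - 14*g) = g + 2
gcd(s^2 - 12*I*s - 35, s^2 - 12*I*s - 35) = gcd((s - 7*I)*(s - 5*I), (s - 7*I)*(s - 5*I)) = s^2 - 12*I*s - 35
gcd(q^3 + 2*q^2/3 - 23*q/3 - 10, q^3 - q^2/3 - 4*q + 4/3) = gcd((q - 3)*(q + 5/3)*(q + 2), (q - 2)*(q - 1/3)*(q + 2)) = q + 2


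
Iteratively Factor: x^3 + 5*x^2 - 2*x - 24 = (x + 3)*(x^2 + 2*x - 8) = (x - 2)*(x + 3)*(x + 4)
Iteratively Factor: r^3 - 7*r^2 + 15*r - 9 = (r - 3)*(r^2 - 4*r + 3) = (r - 3)^2*(r - 1)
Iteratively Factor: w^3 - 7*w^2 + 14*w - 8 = (w - 4)*(w^2 - 3*w + 2) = (w - 4)*(w - 2)*(w - 1)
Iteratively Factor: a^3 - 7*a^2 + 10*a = (a)*(a^2 - 7*a + 10) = a*(a - 5)*(a - 2)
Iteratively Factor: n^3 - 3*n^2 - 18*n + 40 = (n - 2)*(n^2 - n - 20) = (n - 2)*(n + 4)*(n - 5)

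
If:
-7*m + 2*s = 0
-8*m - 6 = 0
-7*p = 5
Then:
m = -3/4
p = -5/7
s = -21/8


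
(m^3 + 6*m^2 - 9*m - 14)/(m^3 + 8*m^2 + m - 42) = (m + 1)/(m + 3)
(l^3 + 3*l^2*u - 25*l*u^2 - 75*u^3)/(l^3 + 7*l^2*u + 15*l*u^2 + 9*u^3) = (l^2 - 25*u^2)/(l^2 + 4*l*u + 3*u^2)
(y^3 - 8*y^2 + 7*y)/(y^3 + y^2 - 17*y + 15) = y*(y - 7)/(y^2 + 2*y - 15)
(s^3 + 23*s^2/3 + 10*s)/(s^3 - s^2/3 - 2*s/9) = 3*(3*s^2 + 23*s + 30)/(9*s^2 - 3*s - 2)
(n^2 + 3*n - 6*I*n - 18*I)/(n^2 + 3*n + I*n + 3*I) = (n - 6*I)/(n + I)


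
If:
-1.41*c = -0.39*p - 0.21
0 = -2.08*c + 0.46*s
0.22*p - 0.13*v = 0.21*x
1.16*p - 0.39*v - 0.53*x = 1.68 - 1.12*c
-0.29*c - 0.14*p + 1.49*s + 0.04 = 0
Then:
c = -0.02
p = -0.61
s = -0.09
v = -33.44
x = 20.06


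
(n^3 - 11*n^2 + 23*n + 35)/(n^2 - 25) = (n^2 - 6*n - 7)/(n + 5)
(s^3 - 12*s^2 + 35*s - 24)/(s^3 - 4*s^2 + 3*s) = (s - 8)/s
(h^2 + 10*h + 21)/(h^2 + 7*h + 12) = (h + 7)/(h + 4)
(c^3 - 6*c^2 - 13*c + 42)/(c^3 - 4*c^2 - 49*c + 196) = (c^2 + c - 6)/(c^2 + 3*c - 28)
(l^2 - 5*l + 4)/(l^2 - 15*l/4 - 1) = 4*(l - 1)/(4*l + 1)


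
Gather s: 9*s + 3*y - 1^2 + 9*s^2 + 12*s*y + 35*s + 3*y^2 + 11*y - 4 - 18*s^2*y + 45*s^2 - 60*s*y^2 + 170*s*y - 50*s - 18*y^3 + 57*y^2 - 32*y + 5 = s^2*(54 - 18*y) + s*(-60*y^2 + 182*y - 6) - 18*y^3 + 60*y^2 - 18*y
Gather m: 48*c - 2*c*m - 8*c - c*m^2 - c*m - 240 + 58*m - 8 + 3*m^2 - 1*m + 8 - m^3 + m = 40*c - m^3 + m^2*(3 - c) + m*(58 - 3*c) - 240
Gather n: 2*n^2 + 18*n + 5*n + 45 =2*n^2 + 23*n + 45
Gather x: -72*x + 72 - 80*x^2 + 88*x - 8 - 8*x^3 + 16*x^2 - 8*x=-8*x^3 - 64*x^2 + 8*x + 64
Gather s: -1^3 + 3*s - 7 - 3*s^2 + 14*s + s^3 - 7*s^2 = s^3 - 10*s^2 + 17*s - 8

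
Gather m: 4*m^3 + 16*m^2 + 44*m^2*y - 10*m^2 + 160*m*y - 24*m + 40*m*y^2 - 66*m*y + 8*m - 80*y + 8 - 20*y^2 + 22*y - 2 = 4*m^3 + m^2*(44*y + 6) + m*(40*y^2 + 94*y - 16) - 20*y^2 - 58*y + 6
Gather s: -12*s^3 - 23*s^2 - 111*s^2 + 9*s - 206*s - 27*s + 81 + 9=-12*s^3 - 134*s^2 - 224*s + 90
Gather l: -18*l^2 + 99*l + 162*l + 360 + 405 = -18*l^2 + 261*l + 765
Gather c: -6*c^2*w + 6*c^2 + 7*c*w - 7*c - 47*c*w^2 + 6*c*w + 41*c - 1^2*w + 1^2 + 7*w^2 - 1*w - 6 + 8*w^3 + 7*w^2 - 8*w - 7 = c^2*(6 - 6*w) + c*(-47*w^2 + 13*w + 34) + 8*w^3 + 14*w^2 - 10*w - 12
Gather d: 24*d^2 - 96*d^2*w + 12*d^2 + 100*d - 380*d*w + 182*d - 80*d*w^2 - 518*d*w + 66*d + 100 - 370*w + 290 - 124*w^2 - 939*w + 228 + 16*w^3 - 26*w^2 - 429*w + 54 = d^2*(36 - 96*w) + d*(-80*w^2 - 898*w + 348) + 16*w^3 - 150*w^2 - 1738*w + 672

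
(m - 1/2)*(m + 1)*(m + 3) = m^3 + 7*m^2/2 + m - 3/2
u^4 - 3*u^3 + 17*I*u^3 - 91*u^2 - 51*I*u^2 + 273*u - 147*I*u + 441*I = (u - 3)*(u + 3*I)*(u + 7*I)^2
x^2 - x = x*(x - 1)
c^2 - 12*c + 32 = (c - 8)*(c - 4)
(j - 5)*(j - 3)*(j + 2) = j^3 - 6*j^2 - j + 30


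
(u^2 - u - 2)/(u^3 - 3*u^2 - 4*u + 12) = (u + 1)/(u^2 - u - 6)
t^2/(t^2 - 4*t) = t/(t - 4)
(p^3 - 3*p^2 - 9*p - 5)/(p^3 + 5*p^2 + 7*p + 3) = (p - 5)/(p + 3)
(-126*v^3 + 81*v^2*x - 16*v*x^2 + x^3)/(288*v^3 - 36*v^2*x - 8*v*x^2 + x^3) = (21*v^2 - 10*v*x + x^2)/(-48*v^2 - 2*v*x + x^2)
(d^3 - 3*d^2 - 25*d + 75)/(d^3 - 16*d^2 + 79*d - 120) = (d + 5)/(d - 8)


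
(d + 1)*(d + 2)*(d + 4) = d^3 + 7*d^2 + 14*d + 8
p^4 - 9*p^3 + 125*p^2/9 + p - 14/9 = (p - 7)*(p - 2)*(p - 1/3)*(p + 1/3)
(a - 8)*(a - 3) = a^2 - 11*a + 24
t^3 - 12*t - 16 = (t - 4)*(t + 2)^2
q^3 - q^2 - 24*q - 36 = (q - 6)*(q + 2)*(q + 3)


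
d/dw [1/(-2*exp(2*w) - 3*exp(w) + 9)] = (4*exp(w) + 3)*exp(w)/(2*exp(2*w) + 3*exp(w) - 9)^2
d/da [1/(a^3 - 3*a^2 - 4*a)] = (-3*a^2 + 6*a + 4)/(a^2*(-a^2 + 3*a + 4)^2)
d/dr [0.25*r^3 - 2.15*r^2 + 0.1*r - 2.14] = 0.75*r^2 - 4.3*r + 0.1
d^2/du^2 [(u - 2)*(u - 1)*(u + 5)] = 6*u + 4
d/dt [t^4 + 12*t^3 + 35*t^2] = 2*t*(2*t^2 + 18*t + 35)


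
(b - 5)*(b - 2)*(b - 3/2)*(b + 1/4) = b^4 - 33*b^3/4 + 147*b^2/8 - 79*b/8 - 15/4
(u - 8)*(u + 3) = u^2 - 5*u - 24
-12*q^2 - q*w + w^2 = (-4*q + w)*(3*q + w)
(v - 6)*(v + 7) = v^2 + v - 42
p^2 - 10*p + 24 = (p - 6)*(p - 4)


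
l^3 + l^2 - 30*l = l*(l - 5)*(l + 6)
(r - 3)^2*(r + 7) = r^3 + r^2 - 33*r + 63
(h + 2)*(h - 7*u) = h^2 - 7*h*u + 2*h - 14*u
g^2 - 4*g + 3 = (g - 3)*(g - 1)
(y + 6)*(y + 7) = y^2 + 13*y + 42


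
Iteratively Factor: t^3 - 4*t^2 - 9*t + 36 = (t - 4)*(t^2 - 9) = (t - 4)*(t - 3)*(t + 3)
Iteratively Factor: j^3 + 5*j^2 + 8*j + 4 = (j + 1)*(j^2 + 4*j + 4) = (j + 1)*(j + 2)*(j + 2)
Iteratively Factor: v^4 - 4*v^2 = (v - 2)*(v^3 + 2*v^2) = v*(v - 2)*(v^2 + 2*v) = v*(v - 2)*(v + 2)*(v)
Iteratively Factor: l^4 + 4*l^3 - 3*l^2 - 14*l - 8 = (l - 2)*(l^3 + 6*l^2 + 9*l + 4) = (l - 2)*(l + 1)*(l^2 + 5*l + 4) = (l - 2)*(l + 1)^2*(l + 4)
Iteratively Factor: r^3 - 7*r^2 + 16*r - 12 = (r - 2)*(r^2 - 5*r + 6) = (r - 3)*(r - 2)*(r - 2)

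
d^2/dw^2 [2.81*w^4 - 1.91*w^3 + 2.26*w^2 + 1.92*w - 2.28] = 33.72*w^2 - 11.46*w + 4.52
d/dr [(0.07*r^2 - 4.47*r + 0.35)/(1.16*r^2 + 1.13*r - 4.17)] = (5.2643*r^2 - 1.3958*r + 18.2444)/(1.3456*r^4 + 2.6216*r^3 - 8.3975*r^2 - 9.4242*r + 17.3889)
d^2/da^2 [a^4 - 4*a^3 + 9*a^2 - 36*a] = 12*a^2 - 24*a + 18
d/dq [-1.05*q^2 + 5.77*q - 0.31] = 5.77 - 2.1*q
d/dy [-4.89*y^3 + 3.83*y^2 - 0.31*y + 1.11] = -14.67*y^2 + 7.66*y - 0.31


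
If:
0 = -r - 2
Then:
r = -2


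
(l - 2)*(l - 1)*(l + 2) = l^3 - l^2 - 4*l + 4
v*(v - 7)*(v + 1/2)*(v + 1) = v^4 - 11*v^3/2 - 10*v^2 - 7*v/2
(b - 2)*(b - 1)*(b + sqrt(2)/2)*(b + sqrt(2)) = b^4 - 3*b^3 + 3*sqrt(2)*b^3/2 - 9*sqrt(2)*b^2/2 + 3*b^2 - 3*b + 3*sqrt(2)*b + 2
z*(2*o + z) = 2*o*z + z^2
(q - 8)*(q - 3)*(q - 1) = q^3 - 12*q^2 + 35*q - 24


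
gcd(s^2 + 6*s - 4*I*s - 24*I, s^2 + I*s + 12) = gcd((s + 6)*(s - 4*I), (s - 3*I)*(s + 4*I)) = 1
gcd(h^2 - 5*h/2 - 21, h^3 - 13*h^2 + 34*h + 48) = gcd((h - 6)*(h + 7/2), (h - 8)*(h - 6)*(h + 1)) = h - 6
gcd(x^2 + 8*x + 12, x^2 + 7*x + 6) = x + 6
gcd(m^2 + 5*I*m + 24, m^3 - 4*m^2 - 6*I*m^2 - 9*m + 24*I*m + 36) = m - 3*I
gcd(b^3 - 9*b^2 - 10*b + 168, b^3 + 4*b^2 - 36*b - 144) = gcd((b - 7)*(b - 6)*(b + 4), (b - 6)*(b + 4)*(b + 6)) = b^2 - 2*b - 24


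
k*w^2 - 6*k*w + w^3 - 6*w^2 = w*(k + w)*(w - 6)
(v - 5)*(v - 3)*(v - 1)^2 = v^4 - 10*v^3 + 32*v^2 - 38*v + 15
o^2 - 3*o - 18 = (o - 6)*(o + 3)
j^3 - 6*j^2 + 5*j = j*(j - 5)*(j - 1)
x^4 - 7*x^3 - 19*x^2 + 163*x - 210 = (x - 7)*(x - 3)*(x - 2)*(x + 5)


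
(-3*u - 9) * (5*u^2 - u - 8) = -15*u^3 - 42*u^2 + 33*u + 72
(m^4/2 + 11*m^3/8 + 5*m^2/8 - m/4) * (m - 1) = m^5/2 + 7*m^4/8 - 3*m^3/4 - 7*m^2/8 + m/4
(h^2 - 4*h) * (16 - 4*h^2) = -4*h^4 + 16*h^3 + 16*h^2 - 64*h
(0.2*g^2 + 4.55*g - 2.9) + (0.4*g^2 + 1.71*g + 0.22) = 0.6*g^2 + 6.26*g - 2.68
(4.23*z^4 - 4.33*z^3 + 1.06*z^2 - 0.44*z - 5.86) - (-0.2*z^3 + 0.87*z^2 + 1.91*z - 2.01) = 4.23*z^4 - 4.13*z^3 + 0.19*z^2 - 2.35*z - 3.85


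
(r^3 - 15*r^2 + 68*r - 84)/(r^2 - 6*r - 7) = (r^2 - 8*r + 12)/(r + 1)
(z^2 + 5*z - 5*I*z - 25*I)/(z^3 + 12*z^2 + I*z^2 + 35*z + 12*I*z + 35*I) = (z - 5*I)/(z^2 + z*(7 + I) + 7*I)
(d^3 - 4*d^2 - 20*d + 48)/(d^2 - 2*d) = d - 2 - 24/d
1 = 1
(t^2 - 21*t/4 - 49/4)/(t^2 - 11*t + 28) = (t + 7/4)/(t - 4)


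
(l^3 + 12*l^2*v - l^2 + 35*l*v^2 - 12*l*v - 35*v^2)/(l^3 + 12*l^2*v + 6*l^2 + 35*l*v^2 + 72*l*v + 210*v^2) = (l - 1)/(l + 6)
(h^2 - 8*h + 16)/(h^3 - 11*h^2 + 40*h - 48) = 1/(h - 3)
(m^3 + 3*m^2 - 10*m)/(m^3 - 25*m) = (m - 2)/(m - 5)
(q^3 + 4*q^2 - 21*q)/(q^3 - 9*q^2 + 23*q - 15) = q*(q + 7)/(q^2 - 6*q + 5)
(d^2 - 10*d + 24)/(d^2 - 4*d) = (d - 6)/d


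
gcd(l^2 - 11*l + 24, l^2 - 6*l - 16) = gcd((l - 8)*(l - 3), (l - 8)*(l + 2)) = l - 8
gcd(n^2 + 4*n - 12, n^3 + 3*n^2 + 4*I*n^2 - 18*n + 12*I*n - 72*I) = n + 6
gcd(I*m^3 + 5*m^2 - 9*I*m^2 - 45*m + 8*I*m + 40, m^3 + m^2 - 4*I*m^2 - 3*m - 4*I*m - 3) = 1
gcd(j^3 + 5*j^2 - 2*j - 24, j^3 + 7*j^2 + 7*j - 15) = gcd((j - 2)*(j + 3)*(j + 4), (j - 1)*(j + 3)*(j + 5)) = j + 3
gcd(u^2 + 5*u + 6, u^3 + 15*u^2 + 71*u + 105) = u + 3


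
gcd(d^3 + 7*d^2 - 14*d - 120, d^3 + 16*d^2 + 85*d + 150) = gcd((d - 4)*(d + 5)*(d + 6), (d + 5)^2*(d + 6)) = d^2 + 11*d + 30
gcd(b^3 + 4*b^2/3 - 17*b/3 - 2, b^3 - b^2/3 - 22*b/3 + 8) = b^2 + b - 6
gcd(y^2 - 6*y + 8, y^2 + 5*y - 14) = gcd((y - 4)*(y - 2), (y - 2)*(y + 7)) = y - 2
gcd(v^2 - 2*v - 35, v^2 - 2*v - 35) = v^2 - 2*v - 35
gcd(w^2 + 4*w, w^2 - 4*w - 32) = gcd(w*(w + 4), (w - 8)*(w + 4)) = w + 4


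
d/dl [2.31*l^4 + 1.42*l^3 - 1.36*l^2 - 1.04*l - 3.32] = 9.24*l^3 + 4.26*l^2 - 2.72*l - 1.04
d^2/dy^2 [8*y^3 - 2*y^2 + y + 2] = 48*y - 4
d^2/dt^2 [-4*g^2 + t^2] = 2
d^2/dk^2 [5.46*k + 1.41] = 0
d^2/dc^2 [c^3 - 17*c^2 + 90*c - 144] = 6*c - 34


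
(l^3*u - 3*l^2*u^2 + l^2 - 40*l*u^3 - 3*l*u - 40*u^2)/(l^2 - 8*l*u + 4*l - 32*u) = (l^2*u + 5*l*u^2 + l + 5*u)/(l + 4)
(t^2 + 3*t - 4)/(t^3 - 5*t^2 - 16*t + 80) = (t - 1)/(t^2 - 9*t + 20)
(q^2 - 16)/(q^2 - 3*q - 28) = (q - 4)/(q - 7)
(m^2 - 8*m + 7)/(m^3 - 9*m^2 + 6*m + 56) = (m - 1)/(m^2 - 2*m - 8)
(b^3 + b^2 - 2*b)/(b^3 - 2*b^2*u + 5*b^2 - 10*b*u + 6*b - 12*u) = b*(1 - b)/(-b^2 + 2*b*u - 3*b + 6*u)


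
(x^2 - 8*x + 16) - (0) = x^2 - 8*x + 16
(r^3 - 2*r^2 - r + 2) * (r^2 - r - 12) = r^5 - 3*r^4 - 11*r^3 + 27*r^2 + 10*r - 24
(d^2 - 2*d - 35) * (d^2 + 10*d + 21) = d^4 + 8*d^3 - 34*d^2 - 392*d - 735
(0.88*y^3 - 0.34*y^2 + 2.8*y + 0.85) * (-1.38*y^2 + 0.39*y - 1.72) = -1.2144*y^5 + 0.8124*y^4 - 5.5102*y^3 + 0.5038*y^2 - 4.4845*y - 1.462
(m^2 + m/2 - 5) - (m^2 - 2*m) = 5*m/2 - 5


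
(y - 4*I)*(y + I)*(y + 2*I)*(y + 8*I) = y^4 + 7*I*y^3 + 18*y^2 + 88*I*y - 64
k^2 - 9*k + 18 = (k - 6)*(k - 3)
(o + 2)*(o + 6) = o^2 + 8*o + 12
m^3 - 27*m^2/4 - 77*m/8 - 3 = (m - 8)*(m + 1/2)*(m + 3/4)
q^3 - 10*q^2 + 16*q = q*(q - 8)*(q - 2)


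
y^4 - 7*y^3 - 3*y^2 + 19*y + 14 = (y - 7)*(y - 2)*(y + 1)^2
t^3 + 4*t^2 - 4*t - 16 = (t - 2)*(t + 2)*(t + 4)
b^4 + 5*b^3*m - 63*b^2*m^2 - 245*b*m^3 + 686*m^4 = (b - 7*m)*(b - 2*m)*(b + 7*m)^2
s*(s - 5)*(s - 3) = s^3 - 8*s^2 + 15*s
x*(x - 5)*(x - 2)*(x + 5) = x^4 - 2*x^3 - 25*x^2 + 50*x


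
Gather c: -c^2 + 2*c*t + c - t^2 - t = -c^2 + c*(2*t + 1) - t^2 - t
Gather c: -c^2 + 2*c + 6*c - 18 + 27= -c^2 + 8*c + 9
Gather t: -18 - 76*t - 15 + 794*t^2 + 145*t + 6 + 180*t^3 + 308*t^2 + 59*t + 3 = 180*t^3 + 1102*t^2 + 128*t - 24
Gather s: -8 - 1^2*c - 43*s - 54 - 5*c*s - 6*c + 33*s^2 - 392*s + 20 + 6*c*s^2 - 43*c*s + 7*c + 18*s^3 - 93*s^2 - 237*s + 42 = 18*s^3 + s^2*(6*c - 60) + s*(-48*c - 672)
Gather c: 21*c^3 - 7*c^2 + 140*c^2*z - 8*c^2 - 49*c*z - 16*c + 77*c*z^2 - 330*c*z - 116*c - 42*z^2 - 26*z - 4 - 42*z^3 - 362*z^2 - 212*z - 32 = 21*c^3 + c^2*(140*z - 15) + c*(77*z^2 - 379*z - 132) - 42*z^3 - 404*z^2 - 238*z - 36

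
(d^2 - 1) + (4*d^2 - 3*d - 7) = 5*d^2 - 3*d - 8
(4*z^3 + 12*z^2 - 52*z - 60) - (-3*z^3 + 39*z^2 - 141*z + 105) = 7*z^3 - 27*z^2 + 89*z - 165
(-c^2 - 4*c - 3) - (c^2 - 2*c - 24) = -2*c^2 - 2*c + 21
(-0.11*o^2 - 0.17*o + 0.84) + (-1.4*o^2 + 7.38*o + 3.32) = -1.51*o^2 + 7.21*o + 4.16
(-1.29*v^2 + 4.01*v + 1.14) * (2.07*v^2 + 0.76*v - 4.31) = -2.6703*v^4 + 7.3203*v^3 + 10.9673*v^2 - 16.4167*v - 4.9134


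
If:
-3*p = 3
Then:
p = -1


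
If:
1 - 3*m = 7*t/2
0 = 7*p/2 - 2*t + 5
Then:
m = 1/3 - 7*t/6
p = 4*t/7 - 10/7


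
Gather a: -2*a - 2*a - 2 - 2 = -4*a - 4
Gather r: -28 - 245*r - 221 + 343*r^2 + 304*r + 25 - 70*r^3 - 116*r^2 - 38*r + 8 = -70*r^3 + 227*r^2 + 21*r - 216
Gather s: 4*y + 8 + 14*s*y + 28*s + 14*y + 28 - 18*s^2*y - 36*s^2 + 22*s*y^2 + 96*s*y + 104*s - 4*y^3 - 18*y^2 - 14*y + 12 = s^2*(-18*y - 36) + s*(22*y^2 + 110*y + 132) - 4*y^3 - 18*y^2 + 4*y + 48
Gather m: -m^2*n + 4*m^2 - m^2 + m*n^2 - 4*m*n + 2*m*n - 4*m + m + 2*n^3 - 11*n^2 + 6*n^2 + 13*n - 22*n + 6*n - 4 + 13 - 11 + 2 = m^2*(3 - n) + m*(n^2 - 2*n - 3) + 2*n^3 - 5*n^2 - 3*n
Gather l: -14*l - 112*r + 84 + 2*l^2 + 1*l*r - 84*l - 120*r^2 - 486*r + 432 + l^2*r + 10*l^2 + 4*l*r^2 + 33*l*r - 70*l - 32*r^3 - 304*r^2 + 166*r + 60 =l^2*(r + 12) + l*(4*r^2 + 34*r - 168) - 32*r^3 - 424*r^2 - 432*r + 576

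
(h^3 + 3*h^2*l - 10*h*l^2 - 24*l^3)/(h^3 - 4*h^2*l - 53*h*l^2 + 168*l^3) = (h^2 + 6*h*l + 8*l^2)/(h^2 - h*l - 56*l^2)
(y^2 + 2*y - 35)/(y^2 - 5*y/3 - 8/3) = 3*(-y^2 - 2*y + 35)/(-3*y^2 + 5*y + 8)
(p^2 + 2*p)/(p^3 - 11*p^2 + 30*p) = (p + 2)/(p^2 - 11*p + 30)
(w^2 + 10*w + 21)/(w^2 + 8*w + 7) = (w + 3)/(w + 1)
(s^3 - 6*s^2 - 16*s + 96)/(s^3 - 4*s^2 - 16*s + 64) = (s - 6)/(s - 4)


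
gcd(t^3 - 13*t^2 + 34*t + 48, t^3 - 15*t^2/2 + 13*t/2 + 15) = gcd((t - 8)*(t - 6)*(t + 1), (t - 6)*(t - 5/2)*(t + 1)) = t^2 - 5*t - 6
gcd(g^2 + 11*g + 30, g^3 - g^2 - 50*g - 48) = g + 6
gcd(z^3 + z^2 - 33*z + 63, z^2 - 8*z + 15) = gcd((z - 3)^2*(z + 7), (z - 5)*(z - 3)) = z - 3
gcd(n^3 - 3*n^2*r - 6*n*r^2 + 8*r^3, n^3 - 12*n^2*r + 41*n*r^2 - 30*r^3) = -n + r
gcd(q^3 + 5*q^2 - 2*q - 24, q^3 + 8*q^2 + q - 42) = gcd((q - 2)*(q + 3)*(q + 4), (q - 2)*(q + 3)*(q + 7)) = q^2 + q - 6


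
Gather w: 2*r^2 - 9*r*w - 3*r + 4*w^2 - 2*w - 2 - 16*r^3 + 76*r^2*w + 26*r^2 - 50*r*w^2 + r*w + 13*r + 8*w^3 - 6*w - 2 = -16*r^3 + 28*r^2 + 10*r + 8*w^3 + w^2*(4 - 50*r) + w*(76*r^2 - 8*r - 8) - 4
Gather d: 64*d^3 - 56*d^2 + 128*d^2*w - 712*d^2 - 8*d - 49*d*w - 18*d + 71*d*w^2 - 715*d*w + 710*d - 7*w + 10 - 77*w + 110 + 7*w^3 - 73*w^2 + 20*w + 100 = 64*d^3 + d^2*(128*w - 768) + d*(71*w^2 - 764*w + 684) + 7*w^3 - 73*w^2 - 64*w + 220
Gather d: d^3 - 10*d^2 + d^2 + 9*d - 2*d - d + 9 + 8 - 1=d^3 - 9*d^2 + 6*d + 16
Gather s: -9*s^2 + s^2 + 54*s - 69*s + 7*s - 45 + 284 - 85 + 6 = -8*s^2 - 8*s + 160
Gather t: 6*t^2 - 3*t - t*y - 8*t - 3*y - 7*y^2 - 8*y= 6*t^2 + t*(-y - 11) - 7*y^2 - 11*y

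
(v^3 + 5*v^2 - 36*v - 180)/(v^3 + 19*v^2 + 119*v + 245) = (v^2 - 36)/(v^2 + 14*v + 49)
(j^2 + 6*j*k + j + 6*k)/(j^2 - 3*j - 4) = (j + 6*k)/(j - 4)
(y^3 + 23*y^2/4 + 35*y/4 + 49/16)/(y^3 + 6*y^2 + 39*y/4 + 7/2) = (y + 7/4)/(y + 2)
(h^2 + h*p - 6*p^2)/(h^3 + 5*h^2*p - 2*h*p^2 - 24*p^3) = 1/(h + 4*p)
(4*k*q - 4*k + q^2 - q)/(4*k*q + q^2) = (q - 1)/q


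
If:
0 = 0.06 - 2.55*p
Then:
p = 0.02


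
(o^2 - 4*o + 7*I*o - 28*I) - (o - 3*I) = o^2 - 5*o + 7*I*o - 25*I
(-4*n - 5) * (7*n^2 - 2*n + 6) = -28*n^3 - 27*n^2 - 14*n - 30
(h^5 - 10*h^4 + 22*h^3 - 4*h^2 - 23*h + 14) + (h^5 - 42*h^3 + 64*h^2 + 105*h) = 2*h^5 - 10*h^4 - 20*h^3 + 60*h^2 + 82*h + 14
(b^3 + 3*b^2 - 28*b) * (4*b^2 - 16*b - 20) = 4*b^5 - 4*b^4 - 180*b^3 + 388*b^2 + 560*b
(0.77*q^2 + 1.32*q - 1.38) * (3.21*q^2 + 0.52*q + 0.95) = 2.4717*q^4 + 4.6376*q^3 - 3.0119*q^2 + 0.5364*q - 1.311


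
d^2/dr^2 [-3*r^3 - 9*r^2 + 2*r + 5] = -18*r - 18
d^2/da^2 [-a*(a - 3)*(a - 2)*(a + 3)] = -12*a^2 + 12*a + 18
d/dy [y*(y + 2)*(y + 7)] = 3*y^2 + 18*y + 14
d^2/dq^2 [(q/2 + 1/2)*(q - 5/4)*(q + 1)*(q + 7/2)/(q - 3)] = (12*q^4 - 79*q^3 + 63*q^2 + 459*q - 55)/(4*(q^3 - 9*q^2 + 27*q - 27))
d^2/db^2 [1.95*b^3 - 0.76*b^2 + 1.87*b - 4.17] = 11.7*b - 1.52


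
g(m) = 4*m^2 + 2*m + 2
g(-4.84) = 86.02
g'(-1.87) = -12.96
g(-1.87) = 12.25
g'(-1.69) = -11.52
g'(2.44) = 21.52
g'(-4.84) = -36.72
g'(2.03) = 18.24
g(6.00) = 158.00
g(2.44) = 30.69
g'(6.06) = 50.48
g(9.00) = 344.00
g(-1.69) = 10.04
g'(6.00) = 50.00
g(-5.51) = 112.42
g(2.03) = 22.54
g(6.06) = 161.01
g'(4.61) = 38.88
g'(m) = 8*m + 2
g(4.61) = 96.23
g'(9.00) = 74.00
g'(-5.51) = -42.08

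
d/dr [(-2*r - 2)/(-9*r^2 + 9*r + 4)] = 2*(-9*r^2 - 18*r + 5)/(81*r^4 - 162*r^3 + 9*r^2 + 72*r + 16)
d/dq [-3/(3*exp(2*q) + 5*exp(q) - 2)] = (18*exp(q) + 15)*exp(q)/(3*exp(2*q) + 5*exp(q) - 2)^2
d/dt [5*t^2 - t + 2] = 10*t - 1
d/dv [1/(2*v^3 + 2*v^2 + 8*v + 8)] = (-3*v^2/2 - v - 2)/(v^3 + v^2 + 4*v + 4)^2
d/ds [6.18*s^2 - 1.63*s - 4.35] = 12.36*s - 1.63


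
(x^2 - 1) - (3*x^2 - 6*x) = -2*x^2 + 6*x - 1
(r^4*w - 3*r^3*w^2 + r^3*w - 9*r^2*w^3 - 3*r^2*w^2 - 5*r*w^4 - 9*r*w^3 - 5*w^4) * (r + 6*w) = r^5*w + 3*r^4*w^2 + r^4*w - 27*r^3*w^3 + 3*r^3*w^2 - 59*r^2*w^4 - 27*r^2*w^3 - 30*r*w^5 - 59*r*w^4 - 30*w^5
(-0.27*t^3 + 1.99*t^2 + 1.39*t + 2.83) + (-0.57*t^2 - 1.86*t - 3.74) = -0.27*t^3 + 1.42*t^2 - 0.47*t - 0.91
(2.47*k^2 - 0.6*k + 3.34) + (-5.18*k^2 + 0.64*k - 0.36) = -2.71*k^2 + 0.04*k + 2.98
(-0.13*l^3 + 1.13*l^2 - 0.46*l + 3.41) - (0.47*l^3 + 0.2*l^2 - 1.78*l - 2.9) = -0.6*l^3 + 0.93*l^2 + 1.32*l + 6.31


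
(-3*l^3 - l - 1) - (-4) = -3*l^3 - l + 3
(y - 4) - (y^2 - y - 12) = -y^2 + 2*y + 8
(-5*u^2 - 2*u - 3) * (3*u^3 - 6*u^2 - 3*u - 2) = -15*u^5 + 24*u^4 + 18*u^3 + 34*u^2 + 13*u + 6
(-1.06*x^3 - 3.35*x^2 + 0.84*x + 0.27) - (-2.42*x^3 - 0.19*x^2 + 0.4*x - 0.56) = 1.36*x^3 - 3.16*x^2 + 0.44*x + 0.83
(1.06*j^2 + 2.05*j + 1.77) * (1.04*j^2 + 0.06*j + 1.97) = 1.1024*j^4 + 2.1956*j^3 + 4.052*j^2 + 4.1447*j + 3.4869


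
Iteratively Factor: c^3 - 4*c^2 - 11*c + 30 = (c - 2)*(c^2 - 2*c - 15) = (c - 2)*(c + 3)*(c - 5)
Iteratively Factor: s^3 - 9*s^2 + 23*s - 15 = (s - 1)*(s^2 - 8*s + 15) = (s - 5)*(s - 1)*(s - 3)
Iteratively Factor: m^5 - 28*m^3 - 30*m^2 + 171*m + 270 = (m + 3)*(m^4 - 3*m^3 - 19*m^2 + 27*m + 90) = (m - 3)*(m + 3)*(m^3 - 19*m - 30) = (m - 5)*(m - 3)*(m + 3)*(m^2 + 5*m + 6) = (m - 5)*(m - 3)*(m + 2)*(m + 3)*(m + 3)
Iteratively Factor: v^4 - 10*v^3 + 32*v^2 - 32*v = (v)*(v^3 - 10*v^2 + 32*v - 32) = v*(v - 2)*(v^2 - 8*v + 16) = v*(v - 4)*(v - 2)*(v - 4)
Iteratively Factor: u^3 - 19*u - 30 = (u + 3)*(u^2 - 3*u - 10) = (u + 2)*(u + 3)*(u - 5)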